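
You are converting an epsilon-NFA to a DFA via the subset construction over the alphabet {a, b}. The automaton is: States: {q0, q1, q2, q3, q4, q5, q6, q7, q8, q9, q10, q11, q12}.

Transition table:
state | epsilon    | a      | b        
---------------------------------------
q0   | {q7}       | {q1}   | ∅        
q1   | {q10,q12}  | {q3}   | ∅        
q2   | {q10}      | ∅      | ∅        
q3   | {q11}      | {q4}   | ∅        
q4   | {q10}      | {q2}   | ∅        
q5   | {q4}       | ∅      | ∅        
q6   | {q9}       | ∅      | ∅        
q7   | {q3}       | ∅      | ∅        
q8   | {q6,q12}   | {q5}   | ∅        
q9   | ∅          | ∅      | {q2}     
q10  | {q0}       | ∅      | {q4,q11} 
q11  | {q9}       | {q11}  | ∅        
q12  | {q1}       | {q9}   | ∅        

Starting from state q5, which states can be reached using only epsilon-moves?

Start with {q5}.
From q5 via epsilon: add q4.
From q4 via epsilon: add q10.
From q10 via epsilon: add q0.
From q0 via epsilon: add q7.
From q7 via epsilon: add q3.
From q3 via epsilon: add q11.
From q11 via epsilon: add q9.
No new states can be added; the closed set is {q0, q3, q4, q5, q7, q9, q10, q11}.

{q0, q3, q4, q5, q7, q9, q10, q11}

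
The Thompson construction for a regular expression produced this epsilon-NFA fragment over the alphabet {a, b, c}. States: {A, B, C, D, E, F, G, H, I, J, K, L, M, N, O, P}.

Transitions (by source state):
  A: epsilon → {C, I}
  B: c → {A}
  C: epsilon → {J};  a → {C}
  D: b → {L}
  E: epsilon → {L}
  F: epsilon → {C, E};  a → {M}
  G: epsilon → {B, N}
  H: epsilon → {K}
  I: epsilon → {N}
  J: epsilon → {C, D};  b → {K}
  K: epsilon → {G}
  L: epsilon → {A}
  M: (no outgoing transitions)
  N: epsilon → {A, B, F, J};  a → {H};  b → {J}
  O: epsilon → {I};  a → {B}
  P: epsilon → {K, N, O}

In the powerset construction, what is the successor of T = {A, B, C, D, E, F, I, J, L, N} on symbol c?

{A, B, C, D, E, F, I, J, L, N}

B on c → {A}.
No c-transition from A, C, D, E, F, I, J, L, N.
Union after reading c: {A}.
Now take the epsilon-closure:
From A via epsilon: add C, I.
From C via epsilon: add J.
From I via epsilon: add N.
From J via epsilon: add D.
From N via epsilon: add B, F.
From F via epsilon: add E.
From E via epsilon: add L.
No new states can be added; the closed set is {A, B, C, D, E, F, I, J, L, N}.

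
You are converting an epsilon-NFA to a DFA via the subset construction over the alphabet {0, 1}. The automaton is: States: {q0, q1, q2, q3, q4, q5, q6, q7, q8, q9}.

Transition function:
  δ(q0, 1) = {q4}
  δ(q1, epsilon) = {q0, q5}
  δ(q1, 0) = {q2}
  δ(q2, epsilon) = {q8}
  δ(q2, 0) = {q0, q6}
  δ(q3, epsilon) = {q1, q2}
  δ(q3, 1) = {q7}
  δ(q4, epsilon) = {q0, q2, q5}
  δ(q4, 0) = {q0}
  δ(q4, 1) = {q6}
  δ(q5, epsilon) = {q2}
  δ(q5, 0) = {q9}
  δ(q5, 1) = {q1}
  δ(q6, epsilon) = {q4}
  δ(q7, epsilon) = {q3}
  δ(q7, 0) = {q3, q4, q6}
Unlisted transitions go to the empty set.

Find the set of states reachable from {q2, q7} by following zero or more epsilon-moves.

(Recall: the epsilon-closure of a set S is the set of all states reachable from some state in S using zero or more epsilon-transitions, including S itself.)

Start with {q2, q7}.
From q2 via epsilon: add q8.
From q7 via epsilon: add q3.
From q3 via epsilon: add q1.
From q1 via epsilon: add q0, q5.
No new states can be added; the closed set is {q0, q1, q2, q3, q5, q7, q8}.

{q0, q1, q2, q3, q5, q7, q8}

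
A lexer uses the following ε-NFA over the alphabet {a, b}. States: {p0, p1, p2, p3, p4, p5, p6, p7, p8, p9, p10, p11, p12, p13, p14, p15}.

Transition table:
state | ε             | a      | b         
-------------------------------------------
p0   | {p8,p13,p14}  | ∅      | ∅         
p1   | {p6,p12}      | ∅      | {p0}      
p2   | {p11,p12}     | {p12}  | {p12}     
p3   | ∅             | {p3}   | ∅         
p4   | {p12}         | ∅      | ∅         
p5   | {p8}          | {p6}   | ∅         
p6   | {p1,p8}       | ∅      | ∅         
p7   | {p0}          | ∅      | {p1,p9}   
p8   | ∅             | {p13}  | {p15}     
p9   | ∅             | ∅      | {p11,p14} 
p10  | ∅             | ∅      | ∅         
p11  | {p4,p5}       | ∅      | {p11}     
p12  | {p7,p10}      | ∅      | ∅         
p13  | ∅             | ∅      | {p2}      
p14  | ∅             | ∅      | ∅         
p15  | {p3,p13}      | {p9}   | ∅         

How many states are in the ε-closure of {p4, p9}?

9

Start with {p4, p9}.
From p4 via ε: add p12.
From p12 via ε: add p7, p10.
From p7 via ε: add p0.
From p0 via ε: add p8, p13, p14.
ε-closure = {p0, p4, p7, p8, p9, p10, p12, p13, p14}, which has 9 states.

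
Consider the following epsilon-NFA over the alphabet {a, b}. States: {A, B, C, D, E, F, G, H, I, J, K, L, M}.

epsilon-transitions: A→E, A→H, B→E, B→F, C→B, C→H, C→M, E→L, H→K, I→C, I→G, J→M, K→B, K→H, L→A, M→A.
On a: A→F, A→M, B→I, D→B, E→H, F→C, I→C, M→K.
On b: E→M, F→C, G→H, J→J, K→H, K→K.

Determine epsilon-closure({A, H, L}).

Start with {A, H, L}.
From A via epsilon: add E.
From H via epsilon: add K.
From K via epsilon: add B.
From B via epsilon: add F.
No new states can be added; the closed set is {A, B, E, F, H, K, L}.

{A, B, E, F, H, K, L}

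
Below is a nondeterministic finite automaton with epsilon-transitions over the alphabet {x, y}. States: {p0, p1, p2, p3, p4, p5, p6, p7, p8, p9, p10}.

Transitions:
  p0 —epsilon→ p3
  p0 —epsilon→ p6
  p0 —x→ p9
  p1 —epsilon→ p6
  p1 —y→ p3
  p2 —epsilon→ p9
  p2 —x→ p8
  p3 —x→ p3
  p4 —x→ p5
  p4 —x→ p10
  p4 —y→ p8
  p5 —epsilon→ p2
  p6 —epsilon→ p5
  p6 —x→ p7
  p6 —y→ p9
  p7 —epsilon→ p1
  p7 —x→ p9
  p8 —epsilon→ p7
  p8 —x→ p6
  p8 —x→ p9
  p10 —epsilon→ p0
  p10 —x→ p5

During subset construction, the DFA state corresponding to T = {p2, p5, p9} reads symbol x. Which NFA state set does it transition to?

p2 on x → {p8}.
No x-transition from p5, p9.
Union after reading x: {p8}.
Now take the epsilon-closure:
From p8 via epsilon: add p7.
From p7 via epsilon: add p1.
From p1 via epsilon: add p6.
From p6 via epsilon: add p5.
From p5 via epsilon: add p2.
From p2 via epsilon: add p9.
No new states can be added; the closed set is {p1, p2, p5, p6, p7, p8, p9}.

{p1, p2, p5, p6, p7, p8, p9}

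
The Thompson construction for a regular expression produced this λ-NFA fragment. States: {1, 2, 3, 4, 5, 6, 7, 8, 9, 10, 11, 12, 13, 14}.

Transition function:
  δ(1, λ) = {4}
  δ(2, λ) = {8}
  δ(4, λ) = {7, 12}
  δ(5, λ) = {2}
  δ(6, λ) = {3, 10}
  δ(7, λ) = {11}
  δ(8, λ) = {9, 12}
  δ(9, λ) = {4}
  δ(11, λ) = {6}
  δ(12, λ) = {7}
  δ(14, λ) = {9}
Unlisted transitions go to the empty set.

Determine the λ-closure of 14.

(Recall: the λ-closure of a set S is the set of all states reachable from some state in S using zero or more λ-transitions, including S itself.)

Start with {14}.
From 14 via λ: add 9.
From 9 via λ: add 4.
From 4 via λ: add 7, 12.
From 7 via λ: add 11.
From 11 via λ: add 6.
From 6 via λ: add 3, 10.
No new states can be added; the closed set is {3, 4, 6, 7, 9, 10, 11, 12, 14}.

{3, 4, 6, 7, 9, 10, 11, 12, 14}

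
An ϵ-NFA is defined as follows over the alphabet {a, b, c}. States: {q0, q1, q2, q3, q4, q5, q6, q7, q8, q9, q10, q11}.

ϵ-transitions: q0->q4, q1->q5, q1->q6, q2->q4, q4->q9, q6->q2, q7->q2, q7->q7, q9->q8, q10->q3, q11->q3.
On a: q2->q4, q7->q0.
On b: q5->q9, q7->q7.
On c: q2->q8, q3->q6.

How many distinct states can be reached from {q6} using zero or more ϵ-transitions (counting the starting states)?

5

Start with {q6}.
From q6 via ϵ: add q2.
From q2 via ϵ: add q4.
From q4 via ϵ: add q9.
From q9 via ϵ: add q8.
ϵ-closure = {q2, q4, q6, q8, q9}, which has 5 states.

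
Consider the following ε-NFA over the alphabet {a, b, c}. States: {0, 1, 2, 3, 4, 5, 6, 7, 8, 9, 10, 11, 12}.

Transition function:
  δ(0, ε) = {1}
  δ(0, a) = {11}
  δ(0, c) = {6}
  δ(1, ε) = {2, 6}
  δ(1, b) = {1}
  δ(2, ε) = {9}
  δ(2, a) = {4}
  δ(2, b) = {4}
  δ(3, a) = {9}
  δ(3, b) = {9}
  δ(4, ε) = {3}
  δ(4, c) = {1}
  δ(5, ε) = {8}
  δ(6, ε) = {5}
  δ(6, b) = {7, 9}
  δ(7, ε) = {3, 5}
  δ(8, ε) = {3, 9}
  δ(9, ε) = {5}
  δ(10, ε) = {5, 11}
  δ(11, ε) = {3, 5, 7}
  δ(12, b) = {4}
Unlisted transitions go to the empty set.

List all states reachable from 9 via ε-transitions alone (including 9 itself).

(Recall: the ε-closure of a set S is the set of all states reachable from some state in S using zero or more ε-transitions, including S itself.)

{3, 5, 8, 9}

Start with {9}.
From 9 via ε: add 5.
From 5 via ε: add 8.
From 8 via ε: add 3.
No new states can be added; the closed set is {3, 5, 8, 9}.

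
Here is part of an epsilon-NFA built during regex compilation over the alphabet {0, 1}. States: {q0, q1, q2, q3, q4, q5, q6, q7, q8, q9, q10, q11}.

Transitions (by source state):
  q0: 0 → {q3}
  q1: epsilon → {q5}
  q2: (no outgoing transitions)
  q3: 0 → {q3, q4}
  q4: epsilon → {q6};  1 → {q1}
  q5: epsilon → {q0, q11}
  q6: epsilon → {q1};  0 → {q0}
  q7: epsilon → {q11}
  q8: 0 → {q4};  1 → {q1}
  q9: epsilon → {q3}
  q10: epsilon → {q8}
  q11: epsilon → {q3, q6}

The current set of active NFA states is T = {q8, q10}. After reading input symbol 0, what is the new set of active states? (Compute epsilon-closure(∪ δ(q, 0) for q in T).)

{q0, q1, q3, q4, q5, q6, q11}

q8 on 0 → {q4}.
No 0-transition from q10.
Union after reading 0: {q4}.
Now take the epsilon-closure:
From q4 via epsilon: add q6.
From q6 via epsilon: add q1.
From q1 via epsilon: add q5.
From q5 via epsilon: add q0, q11.
From q11 via epsilon: add q3.
No new states can be added; the closed set is {q0, q1, q3, q4, q5, q6, q11}.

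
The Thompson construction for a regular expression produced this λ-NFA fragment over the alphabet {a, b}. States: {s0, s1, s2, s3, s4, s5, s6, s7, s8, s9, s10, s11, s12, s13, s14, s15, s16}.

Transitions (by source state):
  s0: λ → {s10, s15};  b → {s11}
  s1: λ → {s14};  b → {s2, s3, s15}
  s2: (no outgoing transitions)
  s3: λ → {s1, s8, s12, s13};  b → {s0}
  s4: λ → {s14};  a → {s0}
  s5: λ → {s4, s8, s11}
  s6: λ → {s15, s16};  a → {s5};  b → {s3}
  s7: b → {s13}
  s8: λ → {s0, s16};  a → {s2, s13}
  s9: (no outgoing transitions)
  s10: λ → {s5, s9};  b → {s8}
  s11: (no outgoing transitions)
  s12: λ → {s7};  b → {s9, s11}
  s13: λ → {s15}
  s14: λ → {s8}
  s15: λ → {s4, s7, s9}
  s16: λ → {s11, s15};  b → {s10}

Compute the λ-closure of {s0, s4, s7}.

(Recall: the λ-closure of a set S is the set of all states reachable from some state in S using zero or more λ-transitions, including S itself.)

{s0, s4, s5, s7, s8, s9, s10, s11, s14, s15, s16}

Start with {s0, s4, s7}.
From s0 via λ: add s10, s15.
From s4 via λ: add s14.
From s10 via λ: add s5, s9.
From s14 via λ: add s8.
From s5 via λ: add s11.
From s8 via λ: add s16.
No new states can be added; the closed set is {s0, s4, s5, s7, s8, s9, s10, s11, s14, s15, s16}.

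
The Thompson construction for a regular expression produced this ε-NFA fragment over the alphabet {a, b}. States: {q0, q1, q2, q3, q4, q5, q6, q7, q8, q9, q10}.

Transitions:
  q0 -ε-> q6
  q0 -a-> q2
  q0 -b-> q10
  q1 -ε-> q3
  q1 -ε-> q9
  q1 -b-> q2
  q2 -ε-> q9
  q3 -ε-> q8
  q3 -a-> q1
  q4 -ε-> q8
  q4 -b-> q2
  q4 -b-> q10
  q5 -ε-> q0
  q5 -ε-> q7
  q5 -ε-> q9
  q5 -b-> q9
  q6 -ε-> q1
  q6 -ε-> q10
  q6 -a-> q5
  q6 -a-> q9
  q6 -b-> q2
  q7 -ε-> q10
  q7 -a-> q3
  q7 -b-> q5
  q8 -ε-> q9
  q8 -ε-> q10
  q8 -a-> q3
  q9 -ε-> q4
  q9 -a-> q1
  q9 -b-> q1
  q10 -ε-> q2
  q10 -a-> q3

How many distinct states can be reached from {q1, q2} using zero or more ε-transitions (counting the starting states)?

Start with {q1, q2}.
From q1 via ε: add q3, q9.
From q3 via ε: add q8.
From q9 via ε: add q4.
From q8 via ε: add q10.
ε-closure = {q1, q2, q3, q4, q8, q9, q10}, which has 7 states.

7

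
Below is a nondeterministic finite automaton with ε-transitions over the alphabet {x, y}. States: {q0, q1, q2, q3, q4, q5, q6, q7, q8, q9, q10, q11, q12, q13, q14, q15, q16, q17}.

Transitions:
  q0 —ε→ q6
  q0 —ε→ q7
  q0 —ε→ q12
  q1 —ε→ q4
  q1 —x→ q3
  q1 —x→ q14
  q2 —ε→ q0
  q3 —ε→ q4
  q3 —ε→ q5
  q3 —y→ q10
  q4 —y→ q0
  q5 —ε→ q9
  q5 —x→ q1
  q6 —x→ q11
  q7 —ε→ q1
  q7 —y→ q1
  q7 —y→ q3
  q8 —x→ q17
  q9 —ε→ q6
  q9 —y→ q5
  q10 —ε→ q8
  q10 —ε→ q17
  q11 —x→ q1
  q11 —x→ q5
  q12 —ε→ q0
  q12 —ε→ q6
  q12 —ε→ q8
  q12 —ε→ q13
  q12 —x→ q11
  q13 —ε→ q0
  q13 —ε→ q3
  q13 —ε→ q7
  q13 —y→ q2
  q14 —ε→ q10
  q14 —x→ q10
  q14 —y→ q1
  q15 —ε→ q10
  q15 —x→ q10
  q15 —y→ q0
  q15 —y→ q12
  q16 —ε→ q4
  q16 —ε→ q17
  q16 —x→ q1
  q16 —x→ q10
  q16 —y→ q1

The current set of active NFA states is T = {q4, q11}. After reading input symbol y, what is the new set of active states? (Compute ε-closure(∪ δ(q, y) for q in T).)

{q0, q1, q3, q4, q5, q6, q7, q8, q9, q12, q13}

q4 on y → {q0}.
No y-transition from q11.
Union after reading y: {q0}.
Now take the ε-closure:
From q0 via ε: add q6, q7, q12.
From q7 via ε: add q1.
From q12 via ε: add q8, q13.
From q1 via ε: add q4.
From q13 via ε: add q3.
From q3 via ε: add q5.
From q5 via ε: add q9.
No new states can be added; the closed set is {q0, q1, q3, q4, q5, q6, q7, q8, q9, q12, q13}.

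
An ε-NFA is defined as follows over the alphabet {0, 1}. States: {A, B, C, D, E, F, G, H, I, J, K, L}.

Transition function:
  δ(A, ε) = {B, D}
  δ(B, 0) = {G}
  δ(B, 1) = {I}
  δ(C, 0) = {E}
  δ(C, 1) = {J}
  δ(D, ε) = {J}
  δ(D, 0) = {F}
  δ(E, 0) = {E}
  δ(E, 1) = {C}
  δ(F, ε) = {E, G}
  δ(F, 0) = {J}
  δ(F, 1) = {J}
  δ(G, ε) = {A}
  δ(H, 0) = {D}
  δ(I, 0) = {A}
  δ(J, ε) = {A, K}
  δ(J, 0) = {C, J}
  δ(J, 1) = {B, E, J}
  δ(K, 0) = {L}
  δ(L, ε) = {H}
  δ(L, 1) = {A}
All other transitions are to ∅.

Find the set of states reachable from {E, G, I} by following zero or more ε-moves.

{A, B, D, E, G, I, J, K}

Start with {E, G, I}.
From G via ε: add A.
From A via ε: add B, D.
From D via ε: add J.
From J via ε: add K.
No new states can be added; the closed set is {A, B, D, E, G, I, J, K}.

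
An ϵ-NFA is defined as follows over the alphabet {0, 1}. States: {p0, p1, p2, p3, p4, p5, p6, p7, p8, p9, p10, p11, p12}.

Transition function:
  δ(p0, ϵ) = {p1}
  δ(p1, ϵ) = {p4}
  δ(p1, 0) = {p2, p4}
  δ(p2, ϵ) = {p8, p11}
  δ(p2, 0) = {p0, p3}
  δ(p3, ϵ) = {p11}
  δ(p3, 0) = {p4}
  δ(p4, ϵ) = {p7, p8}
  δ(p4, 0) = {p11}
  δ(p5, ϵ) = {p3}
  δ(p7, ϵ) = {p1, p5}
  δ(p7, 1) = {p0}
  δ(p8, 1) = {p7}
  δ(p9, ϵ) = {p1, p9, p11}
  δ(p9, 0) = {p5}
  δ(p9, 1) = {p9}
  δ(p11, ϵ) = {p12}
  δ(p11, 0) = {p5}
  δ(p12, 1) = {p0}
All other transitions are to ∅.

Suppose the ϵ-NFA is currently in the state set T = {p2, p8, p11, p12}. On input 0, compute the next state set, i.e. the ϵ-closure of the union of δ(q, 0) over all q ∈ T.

p2 on 0 → {p0, p3}.
p11 on 0 → {p5}.
No 0-transition from p8, p12.
Union after reading 0: {p0, p3, p5}.
Now take the ϵ-closure:
From p0 via ϵ: add p1.
From p3 via ϵ: add p11.
From p1 via ϵ: add p4.
From p11 via ϵ: add p12.
From p4 via ϵ: add p7, p8.
No new states can be added; the closed set is {p0, p1, p3, p4, p5, p7, p8, p11, p12}.

{p0, p1, p3, p4, p5, p7, p8, p11, p12}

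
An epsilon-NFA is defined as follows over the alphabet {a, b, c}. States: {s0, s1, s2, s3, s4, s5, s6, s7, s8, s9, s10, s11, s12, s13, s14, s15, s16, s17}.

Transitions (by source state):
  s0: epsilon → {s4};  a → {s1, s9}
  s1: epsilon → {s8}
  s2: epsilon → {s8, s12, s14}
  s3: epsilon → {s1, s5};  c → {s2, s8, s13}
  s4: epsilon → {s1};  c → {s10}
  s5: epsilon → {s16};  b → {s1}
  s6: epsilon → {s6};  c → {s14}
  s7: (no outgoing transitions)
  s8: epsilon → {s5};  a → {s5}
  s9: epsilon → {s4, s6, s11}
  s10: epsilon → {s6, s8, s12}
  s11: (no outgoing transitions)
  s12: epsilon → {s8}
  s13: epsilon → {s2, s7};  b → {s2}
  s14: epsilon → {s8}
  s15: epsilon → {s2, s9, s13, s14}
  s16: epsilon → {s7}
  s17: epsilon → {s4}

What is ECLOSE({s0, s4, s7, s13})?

{s0, s1, s2, s4, s5, s7, s8, s12, s13, s14, s16}

Start with {s0, s4, s7, s13}.
From s4 via epsilon: add s1.
From s13 via epsilon: add s2.
From s1 via epsilon: add s8.
From s2 via epsilon: add s12, s14.
From s8 via epsilon: add s5.
From s5 via epsilon: add s16.
No new states can be added; the closed set is {s0, s1, s2, s4, s5, s7, s8, s12, s13, s14, s16}.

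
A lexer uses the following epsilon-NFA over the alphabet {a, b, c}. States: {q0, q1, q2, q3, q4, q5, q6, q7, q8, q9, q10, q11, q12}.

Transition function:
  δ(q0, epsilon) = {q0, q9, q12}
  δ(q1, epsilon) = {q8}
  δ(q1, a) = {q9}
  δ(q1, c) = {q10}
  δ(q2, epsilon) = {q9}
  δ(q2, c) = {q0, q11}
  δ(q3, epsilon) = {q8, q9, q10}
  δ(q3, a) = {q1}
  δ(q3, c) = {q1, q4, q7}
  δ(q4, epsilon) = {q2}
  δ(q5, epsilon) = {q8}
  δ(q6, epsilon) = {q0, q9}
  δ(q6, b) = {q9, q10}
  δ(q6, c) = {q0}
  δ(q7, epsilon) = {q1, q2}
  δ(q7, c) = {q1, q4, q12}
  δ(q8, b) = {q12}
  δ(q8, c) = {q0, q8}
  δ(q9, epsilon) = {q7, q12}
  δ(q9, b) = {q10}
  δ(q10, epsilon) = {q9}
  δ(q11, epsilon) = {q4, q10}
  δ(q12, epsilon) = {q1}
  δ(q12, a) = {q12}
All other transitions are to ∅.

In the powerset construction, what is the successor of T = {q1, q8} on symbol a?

q1 on a → {q9}.
No a-transition from q8.
Union after reading a: {q9}.
Now take the epsilon-closure:
From q9 via epsilon: add q7, q12.
From q7 via epsilon: add q1, q2.
From q1 via epsilon: add q8.
No new states can be added; the closed set is {q1, q2, q7, q8, q9, q12}.

{q1, q2, q7, q8, q9, q12}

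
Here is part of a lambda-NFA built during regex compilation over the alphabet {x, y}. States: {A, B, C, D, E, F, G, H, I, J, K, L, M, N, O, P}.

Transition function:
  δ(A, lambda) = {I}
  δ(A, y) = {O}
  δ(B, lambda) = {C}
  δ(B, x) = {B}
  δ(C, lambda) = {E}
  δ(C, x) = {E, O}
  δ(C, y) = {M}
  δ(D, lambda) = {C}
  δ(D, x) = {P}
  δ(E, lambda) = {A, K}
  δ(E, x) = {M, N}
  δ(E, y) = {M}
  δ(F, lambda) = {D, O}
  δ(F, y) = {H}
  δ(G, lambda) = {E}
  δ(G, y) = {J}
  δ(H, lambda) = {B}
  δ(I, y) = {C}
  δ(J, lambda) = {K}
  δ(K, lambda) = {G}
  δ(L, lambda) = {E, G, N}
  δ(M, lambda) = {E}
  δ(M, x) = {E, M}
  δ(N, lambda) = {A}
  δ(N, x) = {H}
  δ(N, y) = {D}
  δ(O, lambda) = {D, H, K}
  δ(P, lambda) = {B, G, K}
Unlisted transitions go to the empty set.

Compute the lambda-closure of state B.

{A, B, C, E, G, I, K}

Start with {B}.
From B via lambda: add C.
From C via lambda: add E.
From E via lambda: add A, K.
From A via lambda: add I.
From K via lambda: add G.
No new states can be added; the closed set is {A, B, C, E, G, I, K}.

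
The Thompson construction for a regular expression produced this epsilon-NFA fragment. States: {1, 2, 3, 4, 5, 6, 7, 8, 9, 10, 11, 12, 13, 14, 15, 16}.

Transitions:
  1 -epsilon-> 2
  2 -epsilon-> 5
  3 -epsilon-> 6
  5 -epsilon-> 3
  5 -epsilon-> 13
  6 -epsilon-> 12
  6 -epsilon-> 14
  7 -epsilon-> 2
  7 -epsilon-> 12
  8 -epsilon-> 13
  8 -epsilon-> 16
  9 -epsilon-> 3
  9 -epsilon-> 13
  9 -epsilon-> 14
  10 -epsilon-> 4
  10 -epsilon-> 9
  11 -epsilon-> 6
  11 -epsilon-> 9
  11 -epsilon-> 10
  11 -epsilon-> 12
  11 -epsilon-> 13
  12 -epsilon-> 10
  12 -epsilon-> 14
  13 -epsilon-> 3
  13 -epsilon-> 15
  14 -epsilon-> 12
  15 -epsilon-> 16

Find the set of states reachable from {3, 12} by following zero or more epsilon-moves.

{3, 4, 6, 9, 10, 12, 13, 14, 15, 16}

Start with {3, 12}.
From 3 via epsilon: add 6.
From 12 via epsilon: add 10, 14.
From 10 via epsilon: add 4, 9.
From 9 via epsilon: add 13.
From 13 via epsilon: add 15.
From 15 via epsilon: add 16.
No new states can be added; the closed set is {3, 4, 6, 9, 10, 12, 13, 14, 15, 16}.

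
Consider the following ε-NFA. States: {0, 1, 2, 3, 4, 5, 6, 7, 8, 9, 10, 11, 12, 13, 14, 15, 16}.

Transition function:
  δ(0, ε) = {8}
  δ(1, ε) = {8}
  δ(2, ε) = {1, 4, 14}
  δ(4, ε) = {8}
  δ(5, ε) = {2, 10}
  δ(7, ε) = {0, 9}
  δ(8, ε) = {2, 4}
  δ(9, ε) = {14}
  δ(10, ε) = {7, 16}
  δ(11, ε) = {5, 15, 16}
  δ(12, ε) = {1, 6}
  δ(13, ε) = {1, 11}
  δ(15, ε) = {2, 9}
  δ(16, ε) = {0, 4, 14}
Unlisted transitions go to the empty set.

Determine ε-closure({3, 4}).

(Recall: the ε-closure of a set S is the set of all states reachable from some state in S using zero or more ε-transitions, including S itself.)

Start with {3, 4}.
From 4 via ε: add 8.
From 8 via ε: add 2.
From 2 via ε: add 1, 14.
No new states can be added; the closed set is {1, 2, 3, 4, 8, 14}.

{1, 2, 3, 4, 8, 14}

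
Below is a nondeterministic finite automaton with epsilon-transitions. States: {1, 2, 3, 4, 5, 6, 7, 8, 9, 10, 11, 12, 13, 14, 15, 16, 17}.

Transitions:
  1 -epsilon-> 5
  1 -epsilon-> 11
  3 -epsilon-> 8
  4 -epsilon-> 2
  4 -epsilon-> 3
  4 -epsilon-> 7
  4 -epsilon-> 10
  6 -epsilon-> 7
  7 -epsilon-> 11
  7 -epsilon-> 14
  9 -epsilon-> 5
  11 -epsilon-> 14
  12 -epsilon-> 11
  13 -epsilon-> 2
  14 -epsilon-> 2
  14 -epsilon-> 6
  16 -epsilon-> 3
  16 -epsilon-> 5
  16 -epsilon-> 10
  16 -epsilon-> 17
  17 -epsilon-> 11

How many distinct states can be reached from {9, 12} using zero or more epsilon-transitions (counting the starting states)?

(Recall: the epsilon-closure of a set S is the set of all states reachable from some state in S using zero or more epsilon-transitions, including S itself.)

8

Start with {9, 12}.
From 9 via epsilon: add 5.
From 12 via epsilon: add 11.
From 11 via epsilon: add 14.
From 14 via epsilon: add 2, 6.
From 6 via epsilon: add 7.
epsilon-closure = {2, 5, 6, 7, 9, 11, 12, 14}, which has 8 states.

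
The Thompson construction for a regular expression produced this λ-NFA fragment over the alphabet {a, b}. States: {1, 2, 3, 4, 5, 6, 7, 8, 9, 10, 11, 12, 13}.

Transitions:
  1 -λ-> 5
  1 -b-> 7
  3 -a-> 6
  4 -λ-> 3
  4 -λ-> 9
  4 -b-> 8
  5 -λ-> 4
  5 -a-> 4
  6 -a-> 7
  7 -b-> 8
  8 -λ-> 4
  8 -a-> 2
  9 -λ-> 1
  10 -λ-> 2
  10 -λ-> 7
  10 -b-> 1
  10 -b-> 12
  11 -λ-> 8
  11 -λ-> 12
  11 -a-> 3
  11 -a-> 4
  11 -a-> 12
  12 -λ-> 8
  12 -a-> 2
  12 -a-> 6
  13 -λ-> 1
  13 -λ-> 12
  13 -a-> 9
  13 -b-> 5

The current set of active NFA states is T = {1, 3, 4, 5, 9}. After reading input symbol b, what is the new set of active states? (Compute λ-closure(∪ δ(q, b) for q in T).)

1 on b → {7}.
4 on b → {8}.
No b-transition from 3, 5, 9.
Union after reading b: {7, 8}.
Now take the λ-closure:
From 8 via λ: add 4.
From 4 via λ: add 3, 9.
From 9 via λ: add 1.
From 1 via λ: add 5.
No new states can be added; the closed set is {1, 3, 4, 5, 7, 8, 9}.

{1, 3, 4, 5, 7, 8, 9}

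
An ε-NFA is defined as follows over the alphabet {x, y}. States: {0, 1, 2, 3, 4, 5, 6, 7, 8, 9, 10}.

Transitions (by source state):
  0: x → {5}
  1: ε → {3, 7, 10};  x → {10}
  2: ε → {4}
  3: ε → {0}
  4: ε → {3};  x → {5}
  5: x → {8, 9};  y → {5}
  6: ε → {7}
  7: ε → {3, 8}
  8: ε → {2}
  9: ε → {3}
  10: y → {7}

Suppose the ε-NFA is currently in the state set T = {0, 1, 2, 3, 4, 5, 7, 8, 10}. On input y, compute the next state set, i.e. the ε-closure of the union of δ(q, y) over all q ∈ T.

5 on y → {5}.
10 on y → {7}.
No y-transition from 0, 1, 2, 3, 4, 7, 8.
Union after reading y: {5, 7}.
Now take the ε-closure:
From 7 via ε: add 3, 8.
From 3 via ε: add 0.
From 8 via ε: add 2.
From 2 via ε: add 4.
No new states can be added; the closed set is {0, 2, 3, 4, 5, 7, 8}.

{0, 2, 3, 4, 5, 7, 8}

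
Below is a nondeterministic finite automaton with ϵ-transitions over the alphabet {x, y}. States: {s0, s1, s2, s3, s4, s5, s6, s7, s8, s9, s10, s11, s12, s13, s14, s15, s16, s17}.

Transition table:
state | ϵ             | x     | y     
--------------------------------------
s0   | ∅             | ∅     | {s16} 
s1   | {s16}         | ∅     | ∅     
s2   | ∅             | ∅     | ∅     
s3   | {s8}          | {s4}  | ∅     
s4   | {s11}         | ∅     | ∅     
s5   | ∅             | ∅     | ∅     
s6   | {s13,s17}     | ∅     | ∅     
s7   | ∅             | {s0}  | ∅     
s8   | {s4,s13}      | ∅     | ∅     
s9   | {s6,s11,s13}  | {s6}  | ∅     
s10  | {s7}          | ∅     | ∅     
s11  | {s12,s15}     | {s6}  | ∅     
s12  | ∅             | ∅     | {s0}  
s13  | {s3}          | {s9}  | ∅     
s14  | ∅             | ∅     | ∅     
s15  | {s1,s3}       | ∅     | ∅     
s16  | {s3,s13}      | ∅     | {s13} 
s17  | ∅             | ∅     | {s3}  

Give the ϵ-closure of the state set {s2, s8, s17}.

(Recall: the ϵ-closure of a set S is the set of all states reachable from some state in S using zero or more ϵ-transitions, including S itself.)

Start with {s2, s8, s17}.
From s8 via ϵ: add s4, s13.
From s4 via ϵ: add s11.
From s13 via ϵ: add s3.
From s11 via ϵ: add s12, s15.
From s15 via ϵ: add s1.
From s1 via ϵ: add s16.
No new states can be added; the closed set is {s1, s2, s3, s4, s8, s11, s12, s13, s15, s16, s17}.

{s1, s2, s3, s4, s8, s11, s12, s13, s15, s16, s17}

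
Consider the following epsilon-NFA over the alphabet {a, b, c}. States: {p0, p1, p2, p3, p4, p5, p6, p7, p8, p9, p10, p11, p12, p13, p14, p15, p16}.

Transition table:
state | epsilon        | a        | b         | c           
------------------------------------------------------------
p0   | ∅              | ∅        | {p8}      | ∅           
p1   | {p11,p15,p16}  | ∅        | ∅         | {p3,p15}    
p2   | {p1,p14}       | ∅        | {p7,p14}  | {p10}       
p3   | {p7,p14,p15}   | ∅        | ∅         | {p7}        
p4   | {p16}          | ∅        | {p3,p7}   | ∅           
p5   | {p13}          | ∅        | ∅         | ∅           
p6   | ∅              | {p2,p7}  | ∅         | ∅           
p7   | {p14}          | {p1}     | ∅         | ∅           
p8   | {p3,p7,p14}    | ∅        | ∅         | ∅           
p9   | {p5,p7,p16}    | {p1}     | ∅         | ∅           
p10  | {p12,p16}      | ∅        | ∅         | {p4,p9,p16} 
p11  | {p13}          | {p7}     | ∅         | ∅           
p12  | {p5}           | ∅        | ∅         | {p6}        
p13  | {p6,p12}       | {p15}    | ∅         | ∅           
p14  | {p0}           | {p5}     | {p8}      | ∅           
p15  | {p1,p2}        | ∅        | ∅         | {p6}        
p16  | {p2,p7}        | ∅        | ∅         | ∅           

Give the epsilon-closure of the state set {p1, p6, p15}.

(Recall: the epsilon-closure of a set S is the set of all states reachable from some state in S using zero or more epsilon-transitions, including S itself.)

Start with {p1, p6, p15}.
From p1 via epsilon: add p11, p16.
From p15 via epsilon: add p2.
From p2 via epsilon: add p14.
From p11 via epsilon: add p13.
From p16 via epsilon: add p7.
From p13 via epsilon: add p12.
From p14 via epsilon: add p0.
From p12 via epsilon: add p5.
No new states can be added; the closed set is {p0, p1, p2, p5, p6, p7, p11, p12, p13, p14, p15, p16}.

{p0, p1, p2, p5, p6, p7, p11, p12, p13, p14, p15, p16}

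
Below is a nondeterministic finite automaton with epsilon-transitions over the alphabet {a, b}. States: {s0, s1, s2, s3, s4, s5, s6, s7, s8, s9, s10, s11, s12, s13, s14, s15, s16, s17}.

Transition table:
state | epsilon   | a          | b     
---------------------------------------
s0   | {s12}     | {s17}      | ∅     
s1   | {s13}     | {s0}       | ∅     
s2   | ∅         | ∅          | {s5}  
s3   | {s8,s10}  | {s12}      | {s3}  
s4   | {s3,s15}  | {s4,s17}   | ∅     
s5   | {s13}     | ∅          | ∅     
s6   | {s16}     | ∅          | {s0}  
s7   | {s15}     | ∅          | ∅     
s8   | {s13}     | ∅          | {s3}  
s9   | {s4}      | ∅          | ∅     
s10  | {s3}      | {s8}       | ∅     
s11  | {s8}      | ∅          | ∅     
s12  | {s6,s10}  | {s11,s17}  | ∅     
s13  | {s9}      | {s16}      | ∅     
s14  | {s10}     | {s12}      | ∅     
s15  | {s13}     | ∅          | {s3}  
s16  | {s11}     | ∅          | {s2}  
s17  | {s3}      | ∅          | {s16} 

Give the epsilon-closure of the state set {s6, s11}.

{s3, s4, s6, s8, s9, s10, s11, s13, s15, s16}

Start with {s6, s11}.
From s6 via epsilon: add s16.
From s11 via epsilon: add s8.
From s8 via epsilon: add s13.
From s13 via epsilon: add s9.
From s9 via epsilon: add s4.
From s4 via epsilon: add s3, s15.
From s3 via epsilon: add s10.
No new states can be added; the closed set is {s3, s4, s6, s8, s9, s10, s11, s13, s15, s16}.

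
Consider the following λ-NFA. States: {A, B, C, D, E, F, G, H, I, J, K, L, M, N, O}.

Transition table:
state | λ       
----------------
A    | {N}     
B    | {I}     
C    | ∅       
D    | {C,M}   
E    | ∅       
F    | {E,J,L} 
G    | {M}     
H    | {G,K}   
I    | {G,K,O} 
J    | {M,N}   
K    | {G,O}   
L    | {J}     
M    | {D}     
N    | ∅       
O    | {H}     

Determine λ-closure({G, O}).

Start with {G, O}.
From G via λ: add M.
From O via λ: add H.
From H via λ: add K.
From M via λ: add D.
From D via λ: add C.
No new states can be added; the closed set is {C, D, G, H, K, M, O}.

{C, D, G, H, K, M, O}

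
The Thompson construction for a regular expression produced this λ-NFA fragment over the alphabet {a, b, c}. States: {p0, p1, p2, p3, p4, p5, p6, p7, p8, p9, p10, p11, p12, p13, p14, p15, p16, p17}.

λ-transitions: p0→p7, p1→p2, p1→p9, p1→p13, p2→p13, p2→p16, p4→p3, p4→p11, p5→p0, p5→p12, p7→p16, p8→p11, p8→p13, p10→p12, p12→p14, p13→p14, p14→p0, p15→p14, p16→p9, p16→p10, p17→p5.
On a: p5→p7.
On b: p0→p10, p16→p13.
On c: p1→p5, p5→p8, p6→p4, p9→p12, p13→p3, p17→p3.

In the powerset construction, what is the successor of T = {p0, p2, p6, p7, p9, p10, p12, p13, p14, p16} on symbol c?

{p0, p3, p4, p7, p9, p10, p11, p12, p14, p16}

p6 on c → {p4}.
p9 on c → {p12}.
p13 on c → {p3}.
No c-transition from p0, p2, p7, p10, p12, p14, p16.
Union after reading c: {p3, p4, p12}.
Now take the λ-closure:
From p4 via λ: add p11.
From p12 via λ: add p14.
From p14 via λ: add p0.
From p0 via λ: add p7.
From p7 via λ: add p16.
From p16 via λ: add p9, p10.
No new states can be added; the closed set is {p0, p3, p4, p7, p9, p10, p11, p12, p14, p16}.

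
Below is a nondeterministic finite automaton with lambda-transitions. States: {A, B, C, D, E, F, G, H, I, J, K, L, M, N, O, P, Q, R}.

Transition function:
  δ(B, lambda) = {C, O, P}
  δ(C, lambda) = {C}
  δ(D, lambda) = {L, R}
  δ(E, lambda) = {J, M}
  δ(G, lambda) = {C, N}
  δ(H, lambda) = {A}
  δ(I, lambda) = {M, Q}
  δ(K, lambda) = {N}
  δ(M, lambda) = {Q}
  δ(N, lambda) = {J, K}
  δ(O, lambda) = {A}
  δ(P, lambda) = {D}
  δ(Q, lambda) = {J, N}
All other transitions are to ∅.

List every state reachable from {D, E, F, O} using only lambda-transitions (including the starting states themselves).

Start with {D, E, F, O}.
From D via lambda: add L, R.
From E via lambda: add J, M.
From O via lambda: add A.
From M via lambda: add Q.
From Q via lambda: add N.
From N via lambda: add K.
No new states can be added; the closed set is {A, D, E, F, J, K, L, M, N, O, Q, R}.

{A, D, E, F, J, K, L, M, N, O, Q, R}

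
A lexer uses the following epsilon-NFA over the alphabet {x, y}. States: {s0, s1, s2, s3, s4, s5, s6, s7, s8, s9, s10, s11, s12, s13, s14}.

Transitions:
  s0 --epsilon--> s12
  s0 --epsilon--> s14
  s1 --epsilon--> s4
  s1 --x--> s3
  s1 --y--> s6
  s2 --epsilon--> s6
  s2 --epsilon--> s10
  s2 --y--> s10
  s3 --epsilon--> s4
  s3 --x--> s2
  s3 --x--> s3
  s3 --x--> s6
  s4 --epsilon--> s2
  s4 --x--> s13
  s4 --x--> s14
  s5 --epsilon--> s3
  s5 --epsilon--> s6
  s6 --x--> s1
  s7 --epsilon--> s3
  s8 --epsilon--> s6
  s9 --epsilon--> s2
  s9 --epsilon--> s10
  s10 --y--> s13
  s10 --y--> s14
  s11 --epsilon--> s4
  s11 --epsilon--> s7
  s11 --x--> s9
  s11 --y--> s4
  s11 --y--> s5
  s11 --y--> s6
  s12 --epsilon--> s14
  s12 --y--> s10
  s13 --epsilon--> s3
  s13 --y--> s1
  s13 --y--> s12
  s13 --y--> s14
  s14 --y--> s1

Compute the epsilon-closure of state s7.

Start with {s7}.
From s7 via epsilon: add s3.
From s3 via epsilon: add s4.
From s4 via epsilon: add s2.
From s2 via epsilon: add s6, s10.
No new states can be added; the closed set is {s2, s3, s4, s6, s7, s10}.

{s2, s3, s4, s6, s7, s10}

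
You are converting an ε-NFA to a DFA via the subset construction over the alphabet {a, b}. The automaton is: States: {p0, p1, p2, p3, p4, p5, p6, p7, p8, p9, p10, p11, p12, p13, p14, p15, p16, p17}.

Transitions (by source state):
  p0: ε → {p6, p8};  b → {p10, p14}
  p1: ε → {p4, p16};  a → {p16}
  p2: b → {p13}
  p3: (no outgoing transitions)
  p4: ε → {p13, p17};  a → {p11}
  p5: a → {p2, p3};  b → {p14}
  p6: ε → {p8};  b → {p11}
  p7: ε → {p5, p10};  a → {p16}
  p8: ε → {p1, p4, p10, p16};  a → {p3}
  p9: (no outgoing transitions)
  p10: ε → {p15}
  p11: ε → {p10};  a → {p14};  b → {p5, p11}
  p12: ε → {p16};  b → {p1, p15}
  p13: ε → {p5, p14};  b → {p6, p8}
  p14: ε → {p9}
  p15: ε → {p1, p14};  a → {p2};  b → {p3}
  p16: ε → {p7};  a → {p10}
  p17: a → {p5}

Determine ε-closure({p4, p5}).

{p4, p5, p9, p13, p14, p17}

Start with {p4, p5}.
From p4 via ε: add p13, p17.
From p13 via ε: add p14.
From p14 via ε: add p9.
No new states can be added; the closed set is {p4, p5, p9, p13, p14, p17}.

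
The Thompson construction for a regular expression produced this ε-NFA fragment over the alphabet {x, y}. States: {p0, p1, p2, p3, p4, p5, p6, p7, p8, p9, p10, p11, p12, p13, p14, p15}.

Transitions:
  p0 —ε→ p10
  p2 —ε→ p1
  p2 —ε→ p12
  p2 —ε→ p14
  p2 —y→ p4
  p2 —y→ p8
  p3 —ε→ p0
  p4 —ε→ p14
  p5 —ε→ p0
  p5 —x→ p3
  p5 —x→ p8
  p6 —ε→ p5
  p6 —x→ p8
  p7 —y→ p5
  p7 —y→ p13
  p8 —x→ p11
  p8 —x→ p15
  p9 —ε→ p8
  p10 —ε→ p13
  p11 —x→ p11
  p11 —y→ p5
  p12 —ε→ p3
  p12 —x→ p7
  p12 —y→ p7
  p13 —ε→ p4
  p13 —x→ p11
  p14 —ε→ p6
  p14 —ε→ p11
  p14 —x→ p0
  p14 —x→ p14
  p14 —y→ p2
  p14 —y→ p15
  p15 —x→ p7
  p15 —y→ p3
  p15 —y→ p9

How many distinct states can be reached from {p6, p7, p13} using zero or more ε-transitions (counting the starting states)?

9

Start with {p6, p7, p13}.
From p6 via ε: add p5.
From p13 via ε: add p4.
From p4 via ε: add p14.
From p5 via ε: add p0.
From p0 via ε: add p10.
From p14 via ε: add p11.
ε-closure = {p0, p4, p5, p6, p7, p10, p11, p13, p14}, which has 9 states.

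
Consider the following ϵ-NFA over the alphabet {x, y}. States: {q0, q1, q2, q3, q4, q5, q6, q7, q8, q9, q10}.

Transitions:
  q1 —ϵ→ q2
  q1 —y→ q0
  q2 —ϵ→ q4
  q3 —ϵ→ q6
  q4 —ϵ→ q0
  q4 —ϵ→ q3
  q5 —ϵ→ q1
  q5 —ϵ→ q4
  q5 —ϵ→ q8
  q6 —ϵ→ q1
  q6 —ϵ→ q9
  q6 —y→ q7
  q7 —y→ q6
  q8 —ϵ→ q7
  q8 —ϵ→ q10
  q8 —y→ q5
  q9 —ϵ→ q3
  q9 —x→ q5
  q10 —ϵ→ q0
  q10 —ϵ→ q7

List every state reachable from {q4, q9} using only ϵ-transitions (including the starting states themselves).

Start with {q4, q9}.
From q4 via ϵ: add q0, q3.
From q3 via ϵ: add q6.
From q6 via ϵ: add q1.
From q1 via ϵ: add q2.
No new states can be added; the closed set is {q0, q1, q2, q3, q4, q6, q9}.

{q0, q1, q2, q3, q4, q6, q9}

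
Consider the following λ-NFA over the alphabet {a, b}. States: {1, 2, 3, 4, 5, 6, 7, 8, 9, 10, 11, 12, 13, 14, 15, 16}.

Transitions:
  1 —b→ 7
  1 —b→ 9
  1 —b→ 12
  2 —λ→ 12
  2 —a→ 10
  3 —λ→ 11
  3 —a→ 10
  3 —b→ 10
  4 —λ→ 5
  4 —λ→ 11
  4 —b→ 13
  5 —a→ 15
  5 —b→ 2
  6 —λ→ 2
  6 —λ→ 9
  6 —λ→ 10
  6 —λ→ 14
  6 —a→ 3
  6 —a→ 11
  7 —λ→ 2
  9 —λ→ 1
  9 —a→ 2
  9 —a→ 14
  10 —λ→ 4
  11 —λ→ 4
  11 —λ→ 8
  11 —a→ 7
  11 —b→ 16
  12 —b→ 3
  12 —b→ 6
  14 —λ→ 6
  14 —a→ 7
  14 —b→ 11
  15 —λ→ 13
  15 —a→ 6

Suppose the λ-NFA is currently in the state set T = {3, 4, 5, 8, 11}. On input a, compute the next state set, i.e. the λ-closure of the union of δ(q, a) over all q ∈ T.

3 on a → {10}.
5 on a → {15}.
11 on a → {7}.
No a-transition from 4, 8.
Union after reading a: {7, 10, 15}.
Now take the λ-closure:
From 7 via λ: add 2.
From 10 via λ: add 4.
From 15 via λ: add 13.
From 2 via λ: add 12.
From 4 via λ: add 5, 11.
From 11 via λ: add 8.
No new states can be added; the closed set is {2, 4, 5, 7, 8, 10, 11, 12, 13, 15}.

{2, 4, 5, 7, 8, 10, 11, 12, 13, 15}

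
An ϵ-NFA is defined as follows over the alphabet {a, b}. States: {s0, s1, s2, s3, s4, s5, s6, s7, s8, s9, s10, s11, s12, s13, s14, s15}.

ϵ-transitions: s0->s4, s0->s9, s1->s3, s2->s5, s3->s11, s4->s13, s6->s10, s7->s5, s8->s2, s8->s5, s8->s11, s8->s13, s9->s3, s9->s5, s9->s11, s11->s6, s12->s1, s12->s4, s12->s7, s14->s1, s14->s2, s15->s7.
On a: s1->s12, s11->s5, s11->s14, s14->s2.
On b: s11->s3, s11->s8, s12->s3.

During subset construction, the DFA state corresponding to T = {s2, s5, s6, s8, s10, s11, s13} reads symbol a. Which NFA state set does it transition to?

{s1, s2, s3, s5, s6, s10, s11, s14}

s11 on a → {s5, s14}.
No a-transition from s2, s5, s6, s8, s10, s13.
Union after reading a: {s5, s14}.
Now take the ϵ-closure:
From s14 via ϵ: add s1, s2.
From s1 via ϵ: add s3.
From s3 via ϵ: add s11.
From s11 via ϵ: add s6.
From s6 via ϵ: add s10.
No new states can be added; the closed set is {s1, s2, s3, s5, s6, s10, s11, s14}.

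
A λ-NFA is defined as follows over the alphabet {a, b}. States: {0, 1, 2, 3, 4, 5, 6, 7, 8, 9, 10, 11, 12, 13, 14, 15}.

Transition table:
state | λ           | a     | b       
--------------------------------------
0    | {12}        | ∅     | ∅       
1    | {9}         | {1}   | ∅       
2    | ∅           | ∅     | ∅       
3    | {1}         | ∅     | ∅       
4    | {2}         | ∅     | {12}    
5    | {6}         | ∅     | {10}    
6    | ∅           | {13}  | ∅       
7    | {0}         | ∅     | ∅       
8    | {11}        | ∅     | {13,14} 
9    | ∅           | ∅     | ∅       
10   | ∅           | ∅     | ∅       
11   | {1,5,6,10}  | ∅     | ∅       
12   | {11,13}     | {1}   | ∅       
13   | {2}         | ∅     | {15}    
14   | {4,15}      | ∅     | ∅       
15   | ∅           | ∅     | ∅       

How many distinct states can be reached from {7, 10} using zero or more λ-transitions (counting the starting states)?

11

Start with {7, 10}.
From 7 via λ: add 0.
From 0 via λ: add 12.
From 12 via λ: add 11, 13.
From 11 via λ: add 1, 5, 6.
From 13 via λ: add 2.
From 1 via λ: add 9.
λ-closure = {0, 1, 2, 5, 6, 7, 9, 10, 11, 12, 13}, which has 11 states.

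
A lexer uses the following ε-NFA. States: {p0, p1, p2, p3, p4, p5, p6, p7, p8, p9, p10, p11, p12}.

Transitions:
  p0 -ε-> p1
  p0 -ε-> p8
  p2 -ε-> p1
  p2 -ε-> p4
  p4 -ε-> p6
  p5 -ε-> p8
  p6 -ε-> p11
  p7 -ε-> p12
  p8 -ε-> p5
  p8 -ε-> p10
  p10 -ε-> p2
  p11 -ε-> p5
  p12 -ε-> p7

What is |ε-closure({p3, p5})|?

Start with {p3, p5}.
From p5 via ε: add p8.
From p8 via ε: add p10.
From p10 via ε: add p2.
From p2 via ε: add p1, p4.
From p4 via ε: add p6.
From p6 via ε: add p11.
ε-closure = {p1, p2, p3, p4, p5, p6, p8, p10, p11}, which has 9 states.

9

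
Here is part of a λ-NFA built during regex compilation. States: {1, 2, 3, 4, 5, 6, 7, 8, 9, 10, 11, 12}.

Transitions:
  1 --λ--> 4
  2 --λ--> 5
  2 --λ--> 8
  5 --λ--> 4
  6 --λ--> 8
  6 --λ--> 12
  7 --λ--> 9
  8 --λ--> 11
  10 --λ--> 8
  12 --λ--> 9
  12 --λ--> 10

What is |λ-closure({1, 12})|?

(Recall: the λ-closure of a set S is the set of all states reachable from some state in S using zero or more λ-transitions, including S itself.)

7

Start with {1, 12}.
From 1 via λ: add 4.
From 12 via λ: add 9, 10.
From 10 via λ: add 8.
From 8 via λ: add 11.
λ-closure = {1, 4, 8, 9, 10, 11, 12}, which has 7 states.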